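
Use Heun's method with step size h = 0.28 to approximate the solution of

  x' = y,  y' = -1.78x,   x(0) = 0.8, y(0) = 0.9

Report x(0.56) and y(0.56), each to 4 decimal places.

1.0494, -0.0886

Heun on (x,y): k1 = f(t_n, state_n); k2 = f(t_n + h, state_n + h·k1); state_{n+1} = state_n + (h/2)·(k1 + k2).
0.000000: (0.800000, 0.900000)
  k1 = (0.900000, -1.424000)
  predictor → (1.052000, 0.501280)
  k2 = (0.501280, -1.872560)
  → (0.996179, 0.438482)
0.280000: (0.996179, 0.438482)
  k1 = (0.438482, -1.773199)
  predictor → (1.118954, -0.058014)
  k2 = (-0.058014, -1.991738)
  → (1.049445, -0.088610)
(x(0.56), y(0.56)) ≈ (1.0494, -0.0886)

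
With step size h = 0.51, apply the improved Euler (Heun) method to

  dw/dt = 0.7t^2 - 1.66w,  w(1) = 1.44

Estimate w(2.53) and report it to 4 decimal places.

Heun: k1 = f(t_n, w_n); k2 = f(t_n + h, w_n + h·k1); w_{n+1} = w_n + (h/2)·(k1 + k2).
t=1.000000, w=1.440000:
  k1 = f(1.000000, 1.440000) = -1.690400
  k2 = f(1.510000, 0.577896) = 0.636763
  w ← 1.440000 + (0.51/2)·(-1.690400 + 0.636763) = 1.171322
t=1.510000, w=1.171322:
  k1 = f(1.510000, 1.171322) = -0.348325
  k2 = f(2.020000, 0.993677) = 1.206777
  w ← 1.171322 + (0.51/2)·(-0.348325 + 1.206777) = 1.390228
t=2.020000, w=1.390228:
  k1 = f(2.020000, 1.390228) = 0.548502
  k2 = f(2.530000, 1.669964) = 1.708490
  w ← 1.390228 + (0.51/2)·(0.548502 + 1.708490) = 1.965761
w(2.53) ≈ 1.9658

1.9658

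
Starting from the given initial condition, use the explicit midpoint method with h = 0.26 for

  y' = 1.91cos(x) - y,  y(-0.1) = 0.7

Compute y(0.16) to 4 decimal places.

0.9738

Midpoint: k1 = f(x_n, y_n); k2 = f(x_n + h/2, y_n + (h/2)·k1); y_{n+1} = y_n + h·k2.
x=-0.100000, y=0.700000:
  k1 = f(-0.100000, 0.700000) = 1.200458
  k2 = f(0.030000, 0.856060) = 1.053081
  y ← 0.700000 + 0.26·1.053081 = 0.973801
y(0.16) ≈ 0.9738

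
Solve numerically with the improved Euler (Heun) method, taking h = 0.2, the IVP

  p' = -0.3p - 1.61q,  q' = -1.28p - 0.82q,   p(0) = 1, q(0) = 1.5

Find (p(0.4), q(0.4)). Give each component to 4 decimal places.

Heun on (p,q): k1 = f(t_n, state_n); k2 = f(t_n + h, state_n + h·k1); state_{n+1} = state_n + (h/2)·(k1 + k2).
0.000000: (1.000000, 1.500000)
  k1 = (-2.715000, -2.510000)
  predictor → (0.457000, 0.998000)
  k2 = (-1.743880, -1.403320)
  → (0.554112, 1.108668)
0.200000: (0.554112, 1.108668)
  k1 = (-1.951189, -1.618371)
  predictor → (0.163874, 0.784994)
  k2 = (-1.313002, -0.853454)
  → (0.227693, 0.861486)
(p(0.4), q(0.4)) ≈ (0.2277, 0.8615)

0.2277, 0.8615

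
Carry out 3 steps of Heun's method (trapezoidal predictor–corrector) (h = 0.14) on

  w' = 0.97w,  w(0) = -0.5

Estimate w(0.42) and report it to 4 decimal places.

-0.7506

Heun: k1 = f(s_n, w_n); k2 = f(s_n + h, w_n + h·k1); w_{n+1} = w_n + (h/2)·(k1 + k2).
s=0.000000, w=-0.500000:
  k1 = f(0.000000, -0.500000) = -0.485000
  k2 = f(0.140000, -0.567900) = -0.550863
  w ← -0.500000 + (0.14/2)·(-0.485000 + (-0.550863)) = -0.572510
s=0.140000, w=-0.572510:
  k1 = f(0.140000, -0.572510) = -0.555335
  k2 = f(0.280000, -0.650257) = -0.630750
  w ← -0.572510 + (0.14/2)·(-0.555335 + (-0.630750)) = -0.655536
s=0.280000, w=-0.655536:
  k1 = f(0.280000, -0.655536) = -0.635870
  k2 = f(0.420000, -0.744558) = -0.722221
  w ← -0.655536 + (0.14/2)·(-0.635870 + (-0.722221)) = -0.750603
w(0.42) ≈ -0.7506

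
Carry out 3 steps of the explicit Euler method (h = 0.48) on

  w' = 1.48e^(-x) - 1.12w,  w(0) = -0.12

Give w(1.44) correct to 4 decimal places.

Euler: w_{n+1} = w_n + h·f(x_n, w_n).
x=0.000000, w=-0.120000: f=1.614400 → w ← -0.120000 + 0.48·1.614400 = 0.654912
x=0.480000, w=0.654912: f=0.182298 → w ← 0.654912 + 0.48·0.182298 = 0.742415
x=0.960000, w=0.742415: f=-0.264823 → w ← 0.742415 + 0.48·(-0.264823) = 0.615300
w(1.44) ≈ 0.6153

0.6153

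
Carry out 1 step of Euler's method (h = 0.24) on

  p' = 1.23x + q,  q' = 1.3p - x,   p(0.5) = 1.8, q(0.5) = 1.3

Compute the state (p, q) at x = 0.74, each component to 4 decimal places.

Euler on (p,q): p_{n+1} = p_n + h·p', q_{n+1} = q_n + h·q'.
0.500000: (1.800000, 1.300000); f=(1.915000, 1.840000) → (2.259600, 1.741600)
(p(0.74), q(0.74)) ≈ (2.2596, 1.7416)

2.2596, 1.7416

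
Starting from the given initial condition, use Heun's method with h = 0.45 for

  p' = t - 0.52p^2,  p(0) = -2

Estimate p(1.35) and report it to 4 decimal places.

Heun: k1 = f(t_n, p_n); k2 = f(t_n + h, p_n + h·k1); p_{n+1} = p_n + (h/2)·(k1 + k2).
t=0.000000, p=-2.000000:
  k1 = f(0.000000, -2.000000) = -2.080000
  k2 = f(0.450000, -2.936000) = -4.032450
  p ← -2.000000 + (0.45/2)·(-2.080000 + (-4.032450)) = -3.375301
t=0.450000, p=-3.375301:
  k1 = f(0.450000, -3.375301) = -5.474182
  k2 = f(0.900000, -5.838683) = -16.826916
  p ← -3.375301 + (0.45/2)·(-5.474182 + (-16.826916)) = -8.393048
t=0.900000, p=-8.393048:
  k1 = f(0.900000, -8.393048) = -35.730495
  k2 = f(1.350000, -24.471771) = -310.061144
  p ← -8.393048 + (0.45/2)·(-35.730495 + (-310.061144)) = -86.196167
p(1.35) ≈ -86.1962

-86.1962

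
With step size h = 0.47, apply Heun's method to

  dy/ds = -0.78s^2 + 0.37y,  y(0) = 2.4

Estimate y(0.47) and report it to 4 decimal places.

Heun: k1 = f(s_n, y_n); k2 = f(s_n + h, y_n + h·k1); y_{n+1} = y_n + (h/2)·(k1 + k2).
s=0.000000, y=2.400000:
  k1 = f(0.000000, 2.400000) = 0.888000
  k2 = f(0.470000, 2.817360) = 0.870121
  y ← 2.400000 + (0.47/2)·(0.888000 + 0.870121) = 2.813158
y(0.47) ≈ 2.8132

2.8132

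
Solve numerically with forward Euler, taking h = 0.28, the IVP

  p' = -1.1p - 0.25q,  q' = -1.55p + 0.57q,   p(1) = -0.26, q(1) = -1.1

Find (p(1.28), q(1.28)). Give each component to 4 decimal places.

-0.1029, -1.1627

Euler on (p,q): p_{n+1} = p_n + h·p', q_{n+1} = q_n + h·q'.
1.000000: (-0.260000, -1.100000); f=(0.561000, -0.224000) → (-0.102920, -1.162720)
(p(1.28), q(1.28)) ≈ (-0.1029, -1.1627)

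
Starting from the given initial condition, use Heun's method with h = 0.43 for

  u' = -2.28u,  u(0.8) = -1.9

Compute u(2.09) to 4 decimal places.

Heun: k1 = f(x_n, u_n); k2 = f(x_n + h, u_n + h·k1); u_{n+1} = u_n + (h/2)·(k1 + k2).
x=0.800000, u=-1.900000:
  k1 = f(0.800000, -1.900000) = 4.332000
  k2 = f(1.230000, -0.037240) = 0.084907
  u ← -1.900000 + (0.43/2)·(4.332000 + 0.084907) = -0.950365
x=1.230000, u=-0.950365:
  k1 = f(1.230000, -0.950365) = 2.166832
  k2 = f(1.660000, -0.018627) = 0.042470
  u ← -0.950365 + (0.43/2)·(2.166832 + 0.042470) = -0.475365
x=1.660000, u=-0.475365:
  k1 = f(1.660000, -0.475365) = 1.083832
  k2 = f(2.090000, -0.009317) = 0.021243
  u ← -0.475365 + (0.43/2)·(1.083832 + 0.021243) = -0.237774
u(2.09) ≈ -0.2378

-0.2378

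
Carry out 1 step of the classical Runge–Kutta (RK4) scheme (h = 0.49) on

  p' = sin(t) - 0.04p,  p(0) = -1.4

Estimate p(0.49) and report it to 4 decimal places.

RK4: k1 = f(t_n, p_n); k2 = f(t_n + h/2, p_n + (h/2)·k1); k3 = f(t_n + h/2, p_n + (h/2)·k2); k4 = f(t_n + h, p_n + h·k3); p_{n+1} = p_n + (h/6)·(k1 + 2k2 + 2k3 + k4).
t=0.000000, p=-1.400000:
  k1 = f(0.000000, -1.400000) = 0.056000
  k2 = f(0.245000, -1.386280) = 0.298008
  k3 = f(0.245000, -1.326988) = 0.295636
  k4 = f(0.490000, -1.255138) = 0.520831
  p ← -1.400000 + (0.49/6)·(k1 + 2k2 + 2k3 + k4) = -1.255930
p(0.49) ≈ -1.2559

-1.2559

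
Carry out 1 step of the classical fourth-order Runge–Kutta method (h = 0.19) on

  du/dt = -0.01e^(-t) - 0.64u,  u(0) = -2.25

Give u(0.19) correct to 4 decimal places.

-1.9940

RK4: k1 = f(t_n, u_n); k2 = f(t_n + h/2, u_n + (h/2)·k1); k3 = f(t_n + h/2, u_n + (h/2)·k2); k4 = f(t_n + h, u_n + h·k3); u_{n+1} = u_n + (h/6)·(k1 + 2k2 + 2k3 + k4).
t=0.000000, u=-2.250000:
  k1 = f(0.000000, -2.250000) = 1.430000
  k2 = f(0.095000, -2.114150) = 1.343962
  k3 = f(0.095000, -2.122324) = 1.349193
  k4 = f(0.190000, -1.993653) = 1.267668
  u ← -2.250000 + (0.19/6)·(k1 + 2k2 + 2k3 + k4) = -1.994007
u(0.19) ≈ -1.9940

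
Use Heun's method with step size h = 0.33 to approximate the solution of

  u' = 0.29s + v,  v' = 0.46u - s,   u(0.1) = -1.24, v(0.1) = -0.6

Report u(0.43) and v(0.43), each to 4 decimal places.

-1.4491, -0.8900

Heun on (u,v): k1 = f(s_n, state_n); k2 = f(s_n + h, state_n + h·k1); state_{n+1} = state_n + (h/2)·(k1 + k2).
0.100000: (-1.240000, -0.600000)
  k1 = (-0.571000, -0.670400)
  predictor → (-1.428430, -0.821232)
  k2 = (-0.696532, -1.087078)
  → (-1.449143, -0.889984)
(u(0.43), v(0.43)) ≈ (-1.4491, -0.8900)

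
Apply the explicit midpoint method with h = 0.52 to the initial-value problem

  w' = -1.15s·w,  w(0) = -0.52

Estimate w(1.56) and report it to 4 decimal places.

Midpoint: k1 = f(s_n, w_n); k2 = f(s_n + h/2, w_n + (h/2)·k1); w_{n+1} = w_n + h·k2.
s=0.000000, w=-0.520000:
  k1 = f(0.000000, -0.520000) = 0.000000
  k2 = f(0.260000, -0.520000) = 0.155480
  w ← -0.520000 + 0.52·0.155480 = -0.439150
s=0.520000, w=-0.439150:
  k1 = f(0.520000, -0.439150) = 0.262612
  k2 = f(0.780000, -0.370871) = 0.332672
  w ← -0.439150 + 0.52·0.332672 = -0.266161
s=1.040000, w=-0.266161:
  k1 = f(1.040000, -0.266161) = 0.318329
  k2 = f(1.300000, -0.183396) = 0.274177
  w ← -0.266161 + 0.52·0.274177 = -0.123589
w(1.56) ≈ -0.1236

-0.1236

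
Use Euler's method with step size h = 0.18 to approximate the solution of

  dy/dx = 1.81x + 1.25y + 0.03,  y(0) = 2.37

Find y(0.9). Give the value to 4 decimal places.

Euler: y_{n+1} = y_n + h·f(x_n, y_n).
x=0.000000, y=2.370000: f=2.992500 → y ← 2.370000 + 0.18·2.992500 = 2.908650
x=0.180000, y=2.908650: f=3.991613 → y ← 2.908650 + 0.18·3.991613 = 3.627140
x=0.360000, y=3.627140: f=5.215525 → y ← 3.627140 + 0.18·5.215525 = 4.565935
x=0.540000, y=4.565935: f=6.714819 → y ← 4.565935 + 0.18·6.714819 = 5.774602
x=0.720000, y=5.774602: f=8.551453 → y ← 5.774602 + 0.18·8.551453 = 7.313864
y(0.9) ≈ 7.3139

7.3139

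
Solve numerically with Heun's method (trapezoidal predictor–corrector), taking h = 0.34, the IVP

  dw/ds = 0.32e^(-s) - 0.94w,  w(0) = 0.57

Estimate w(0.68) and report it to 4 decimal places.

Heun: k1 = f(s_n, w_n); k2 = f(s_n + h, w_n + h·k1); w_{n+1} = w_n + (h/2)·(k1 + k2).
s=0.000000, w=0.570000:
  k1 = f(0.000000, 0.570000) = -0.215800
  k2 = f(0.340000, 0.496628) = -0.239064
  w ← 0.570000 + (0.34/2)·(-0.215800 + (-0.239064)) = 0.492673
s=0.340000, w=0.492673:
  k1 = f(0.340000, 0.492673) = -0.235346
  k2 = f(0.680000, 0.412655) = -0.225779
  w ← 0.492673 + (0.34/2)·(-0.235346 + (-0.225779)) = 0.414282
w(0.68) ≈ 0.4143

0.4143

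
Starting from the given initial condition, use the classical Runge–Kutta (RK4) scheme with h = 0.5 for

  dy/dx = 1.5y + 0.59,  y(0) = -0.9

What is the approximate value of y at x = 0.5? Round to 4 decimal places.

RK4: k1 = f(x_n, y_n); k2 = f(x_n + h/2, y_n + (h/2)·k1); k3 = f(x_n + h/2, y_n + (h/2)·k2); k4 = f(x_n + h, y_n + h·k3); y_{n+1} = y_n + (h/6)·(k1 + 2k2 + 2k3 + k4).
x=0.000000, y=-0.900000:
  k1 = f(0.000000, -0.900000) = -0.760000
  k2 = f(0.250000, -1.090000) = -1.045000
  k3 = f(0.250000, -1.161250) = -1.151875
  k4 = f(0.500000, -1.475938) = -1.623906
  y ← -0.900000 + (0.5/6)·(k1 + 2k2 + 2k3 + k4) = -1.464805
y(0.5) ≈ -1.4648

-1.4648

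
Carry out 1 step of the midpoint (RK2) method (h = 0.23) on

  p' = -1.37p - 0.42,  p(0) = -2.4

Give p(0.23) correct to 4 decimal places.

-1.8443

Midpoint: k1 = f(t_n, p_n); k2 = f(t_n + h/2, p_n + (h/2)·k1); p_{n+1} = p_n + h·k2.
t=0.000000, p=-2.400000:
  k1 = f(0.000000, -2.400000) = 2.868000
  k2 = f(0.115000, -2.070180) = 2.416147
  p ← -2.400000 + 0.23·2.416147 = -1.844286
p(0.23) ≈ -1.8443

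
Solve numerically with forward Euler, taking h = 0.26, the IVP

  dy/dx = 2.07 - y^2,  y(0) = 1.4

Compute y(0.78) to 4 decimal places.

Euler: y_{n+1} = y_n + h·f(x_n, y_n).
x=0.000000, y=1.400000: f=0.110000 → y ← 1.400000 + 0.26·0.110000 = 1.428600
x=0.260000, y=1.428600: f=0.029102 → y ← 1.428600 + 0.26·0.029102 = 1.436167
x=0.520000, y=1.436167: f=0.007426 → y ← 1.436167 + 0.26·0.007426 = 1.438097
y(0.78) ≈ 1.4381

1.4381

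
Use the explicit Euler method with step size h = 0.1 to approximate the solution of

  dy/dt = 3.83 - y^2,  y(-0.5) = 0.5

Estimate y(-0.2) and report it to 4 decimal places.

1.4141

Euler: y_{n+1} = y_n + h·f(t_n, y_n).
t=-0.500000, y=0.500000: f=3.580000 → y ← 0.500000 + 0.1·3.580000 = 0.858000
t=-0.400000, y=0.858000: f=3.093836 → y ← 0.858000 + 0.1·3.093836 = 1.167384
t=-0.300000, y=1.167384: f=2.467216 → y ← 1.167384 + 0.1·2.467216 = 1.414105
y(-0.2) ≈ 1.4141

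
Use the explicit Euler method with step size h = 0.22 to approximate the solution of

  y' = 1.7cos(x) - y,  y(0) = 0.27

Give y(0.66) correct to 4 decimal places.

Euler: y_{n+1} = y_n + h·f(x_n, y_n).
x=0.000000, y=0.270000: f=1.430000 → y ← 0.270000 + 0.22·1.430000 = 0.584600
x=0.220000, y=0.584600: f=1.074426 → y ← 0.584600 + 0.22·1.074426 = 0.820974
x=0.440000, y=0.820974: f=0.717104 → y ← 0.820974 + 0.22·0.717104 = 0.978737
y(0.66) ≈ 0.9787

0.9787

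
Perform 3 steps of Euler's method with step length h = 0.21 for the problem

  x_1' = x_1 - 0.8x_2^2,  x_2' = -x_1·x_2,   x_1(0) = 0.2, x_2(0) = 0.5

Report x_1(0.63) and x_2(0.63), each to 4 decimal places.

Euler on (x_1,x_2): x_1_{n+1} = x_1_n + h·x_1', x_2_{n+1} = x_2_n + h·x_2'.
0.000000: (0.200000, 0.500000); f=(0.000000, -0.100000) → (0.200000, 0.479000)
0.210000: (0.200000, 0.479000); f=(0.016447, -0.095800) → (0.203454, 0.458882)
0.420000: (0.203454, 0.458882); f=(0.034996, -0.093361) → (0.210803, 0.439276)
(x_1(0.63), x_2(0.63)) ≈ (0.2108, 0.4393)

0.2108, 0.4393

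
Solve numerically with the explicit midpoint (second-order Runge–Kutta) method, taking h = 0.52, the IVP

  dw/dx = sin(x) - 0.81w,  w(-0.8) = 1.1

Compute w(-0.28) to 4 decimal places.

0.5455

Midpoint: k1 = f(x_n, w_n); k2 = f(x_n + h/2, w_n + (h/2)·k1); w_{n+1} = w_n + h·k2.
x=-0.800000, w=1.100000:
  k1 = f(-0.800000, 1.100000) = -1.608356
  k2 = f(-0.540000, 0.681827) = -1.066416
  w ← 1.100000 + 0.52·(-1.066416) = 0.545464
w(-0.28) ≈ 0.5455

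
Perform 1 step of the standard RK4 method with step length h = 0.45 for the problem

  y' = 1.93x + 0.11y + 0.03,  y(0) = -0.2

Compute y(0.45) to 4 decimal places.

0.0024

RK4: k1 = f(x_n, y_n); k2 = f(x_n + h/2, y_n + (h/2)·k1); k3 = f(x_n + h/2, y_n + (h/2)·k2); k4 = f(x_n + h, y_n + h·k3); y_{n+1} = y_n + (h/6)·(k1 + 2k2 + 2k3 + k4).
x=0.000000, y=-0.200000:
  k1 = f(0.000000, -0.200000) = 0.008000
  k2 = f(0.225000, -0.198200) = 0.442448
  k3 = f(0.225000, -0.100449) = 0.453201
  k4 = f(0.450000, 0.003940) = 0.898933
  y ← -0.200000 + (0.45/6)·(k1 + 2k2 + 2k3 + k4) = 0.002367
y(0.45) ≈ 0.0024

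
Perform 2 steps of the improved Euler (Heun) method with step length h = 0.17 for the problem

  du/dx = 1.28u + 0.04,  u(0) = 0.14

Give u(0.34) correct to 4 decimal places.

0.2326

Heun: k1 = f(x_n, u_n); k2 = f(x_n + h, u_n + h·k1); u_{n+1} = u_n + (h/2)·(k1 + k2).
x=0.000000, u=0.140000:
  k1 = f(0.000000, 0.140000) = 0.219200
  k2 = f(0.170000, 0.177264) = 0.266898
  u ← 0.140000 + (0.17/2)·(0.219200 + 0.266898) = 0.181318
x=0.170000, u=0.181318:
  k1 = f(0.170000, 0.181318) = 0.272087
  k2 = f(0.340000, 0.227573) = 0.331294
  u ← 0.181318 + (0.17/2)·(0.272087 + 0.331294) = 0.232606
u(0.34) ≈ 0.2326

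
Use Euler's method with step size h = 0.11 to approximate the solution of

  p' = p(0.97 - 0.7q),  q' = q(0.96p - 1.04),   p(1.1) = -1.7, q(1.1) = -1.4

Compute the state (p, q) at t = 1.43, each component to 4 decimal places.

Euler on (p,q): p_{n+1} = p_n + h·p', q_{n+1} = q_n + h·q'.
1.100000: (-1.700000, -1.400000); f=(-3.315000, 3.740800) → (-2.064650, -0.988512)
1.210000: (-2.064650, -0.988512); f=(-3.431362, 2.987347) → (-2.442100, -0.659904)
1.320000: (-2.442100, -0.659904); f=(-3.496923, 2.233389) → (-2.826761, -0.414231)
(p(1.43), q(1.43)) ≈ (-2.8268, -0.4142)

-2.8268, -0.4142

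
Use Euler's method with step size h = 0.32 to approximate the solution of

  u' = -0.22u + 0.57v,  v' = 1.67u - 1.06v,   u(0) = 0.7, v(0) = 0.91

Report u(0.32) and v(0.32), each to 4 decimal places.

0.8167, 0.9754

Euler on (u,v): u_{n+1} = u_n + h·u', v_{n+1} = v_n + h·v'.
0.000000: (0.700000, 0.910000); f=(0.364700, 0.204400) → (0.816704, 0.975408)
(u(0.32), v(0.32)) ≈ (0.8167, 0.9754)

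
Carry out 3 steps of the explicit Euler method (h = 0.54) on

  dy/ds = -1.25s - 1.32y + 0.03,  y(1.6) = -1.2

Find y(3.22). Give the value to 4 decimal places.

-2.3192

Euler: y_{n+1} = y_n + h·f(s_n, y_n).
s=1.600000, y=-1.200000: f=-0.386000 → y ← -1.200000 + 0.54·(-0.386000) = -1.408440
s=2.140000, y=-1.408440: f=-0.785859 → y ← -1.408440 + 0.54·(-0.785859) = -1.832804
s=2.680000, y=-1.832804: f=-0.900699 → y ← -1.832804 + 0.54·(-0.900699) = -2.319181
y(3.22) ≈ -2.3192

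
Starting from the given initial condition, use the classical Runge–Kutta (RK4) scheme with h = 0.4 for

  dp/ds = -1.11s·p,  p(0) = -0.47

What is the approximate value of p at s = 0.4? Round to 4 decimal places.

RK4: k1 = f(s_n, p_n); k2 = f(s_n + h/2, p_n + (h/2)·k1); k3 = f(s_n + h/2, p_n + (h/2)·k2); k4 = f(s_n + h, p_n + h·k3); p_{n+1} = p_n + (h/6)·(k1 + 2k2 + 2k3 + k4).
s=0.000000, p=-0.470000:
  k1 = f(0.000000, -0.470000) = 0.000000
  k2 = f(0.200000, -0.470000) = 0.104340
  k3 = f(0.200000, -0.449132) = 0.099707
  k4 = f(0.400000, -0.430117) = 0.190972
  p ← -0.470000 + (0.4/6)·(k1 + 2k2 + 2k3 + k4) = -0.430062
p(0.4) ≈ -0.4301

-0.4301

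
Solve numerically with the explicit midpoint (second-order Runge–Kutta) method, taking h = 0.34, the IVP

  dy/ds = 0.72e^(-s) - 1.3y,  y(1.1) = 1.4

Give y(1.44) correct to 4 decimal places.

Midpoint: k1 = f(s_n, y_n); k2 = f(s_n + h/2, y_n + (h/2)·k1); y_{n+1} = y_n + h·k2.
s=1.100000, y=1.400000:
  k1 = f(1.100000, 1.400000) = -1.580333
  k2 = f(1.270000, 1.131343) = -1.268548
  y ← 1.400000 + 0.34·(-1.268548) = 0.968694
y(1.44) ≈ 0.9687

0.9687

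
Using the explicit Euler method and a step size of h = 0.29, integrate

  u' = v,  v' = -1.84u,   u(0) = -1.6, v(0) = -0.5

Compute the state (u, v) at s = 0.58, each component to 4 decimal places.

Euler on (u,v): u_{n+1} = u_n + h·u', v_{n+1} = v_n + h·v'.
0.000000: (-1.600000, -0.500000); f=(-0.500000, 2.944000) → (-1.745000, 0.353760)
0.290000: (-1.745000, 0.353760); f=(0.353760, 3.210800) → (-1.642410, 1.284892)
(u(0.58), v(0.58)) ≈ (-1.6424, 1.2849)

-1.6424, 1.2849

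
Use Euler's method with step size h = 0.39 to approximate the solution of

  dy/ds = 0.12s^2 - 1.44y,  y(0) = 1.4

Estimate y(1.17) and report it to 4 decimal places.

0.1496

Euler: y_{n+1} = y_n + h·f(s_n, y_n).
s=0.000000, y=1.400000: f=-2.016000 → y ← 1.400000 + 0.39·(-2.016000) = 0.613760
s=0.390000, y=0.613760: f=-0.865562 → y ← 0.613760 + 0.39·(-0.865562) = 0.276191
s=0.780000, y=0.276191: f=-0.324707 → y ← 0.276191 + 0.39·(-0.324707) = 0.149555
y(1.17) ≈ 0.1496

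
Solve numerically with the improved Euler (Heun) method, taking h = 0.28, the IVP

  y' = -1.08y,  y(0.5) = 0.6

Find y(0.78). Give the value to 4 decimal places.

Heun: k1 = f(t_n, y_n); k2 = f(t_n + h, y_n + h·k1); y_{n+1} = y_n + (h/2)·(k1 + k2).
t=0.500000, y=0.600000:
  k1 = f(0.500000, 0.600000) = -0.648000
  k2 = f(0.780000, 0.418560) = -0.452045
  y ← 0.600000 + (0.28/2)·(-0.648000 + (-0.452045)) = 0.445994
y(0.78) ≈ 0.4460

0.4460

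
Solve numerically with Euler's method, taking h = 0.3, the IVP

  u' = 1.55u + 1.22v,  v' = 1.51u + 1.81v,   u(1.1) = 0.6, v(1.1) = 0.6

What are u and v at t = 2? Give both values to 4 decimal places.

3.8585, 4.5468

Euler on (u,v): u_{n+1} = u_n + h·u', v_{n+1} = v_n + h·v'.
1.100000: (0.600000, 0.600000); f=(1.662000, 1.992000) → (1.098600, 1.197600)
1.400000: (1.098600, 1.197600); f=(3.163902, 3.826542) → (2.047771, 2.345563)
1.700000: (2.047771, 2.345563); f=(6.035631, 7.337602) → (3.858460, 4.546843)
(u(2), v(2)) ≈ (3.8585, 4.5468)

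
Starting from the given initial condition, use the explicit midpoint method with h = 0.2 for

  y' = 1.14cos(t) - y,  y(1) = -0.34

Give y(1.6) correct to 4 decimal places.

Midpoint: k1 = f(t_n, y_n); k2 = f(t_n + h/2, y_n + (h/2)·k1); y_{n+1} = y_n + h·k2.
t=1.000000, y=-0.340000:
  k1 = f(1.000000, -0.340000) = 0.955945
  k2 = f(1.100000, -0.244406) = 0.761505
  y ← -0.340000 + 0.2·0.761505 = -0.187699
t=1.200000, y=-0.187699:
  k1 = f(1.200000, -0.187699) = 0.600787
  k2 = f(1.300000, -0.127620) = 0.432569
  y ← -0.187699 + 0.2·0.432569 = -0.101185
t=1.400000, y=-0.101185:
  k1 = f(1.400000, -0.101185) = 0.294948
  k2 = f(1.500000, -0.071690) = 0.152331
  y ← -0.101185 + 0.2·0.152331 = -0.070719
y(1.6) ≈ -0.0707

-0.0707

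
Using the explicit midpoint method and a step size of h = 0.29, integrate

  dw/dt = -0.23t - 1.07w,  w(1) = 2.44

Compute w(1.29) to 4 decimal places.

1.7343

Midpoint: k1 = f(t_n, w_n); k2 = f(t_n + h/2, w_n + (h/2)·k1); w_{n+1} = w_n + h·k2.
t=1.000000, w=2.440000:
  k1 = f(1.000000, 2.440000) = -2.840800
  k2 = f(1.145000, 2.028084) = -2.433400
  w ← 2.440000 + 0.29·(-2.433400) = 1.734314
w(1.29) ≈ 1.7343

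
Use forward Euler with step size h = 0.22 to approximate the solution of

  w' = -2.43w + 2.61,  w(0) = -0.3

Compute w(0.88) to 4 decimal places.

Euler: w_{n+1} = w_n + h·f(t_n, w_n).
t=0.000000, w=-0.300000: f=3.339000 → w ← -0.300000 + 0.22·3.339000 = 0.434580
t=0.220000, w=0.434580: f=1.553971 → w ← 0.434580 + 0.22·1.553971 = 0.776454
t=0.440000, w=0.776454: f=0.723218 → w ← 0.776454 + 0.22·0.723218 = 0.935561
t=0.660000, w=0.935561: f=0.336586 → w ← 0.935561 + 0.22·0.336586 = 1.009610
w(0.88) ≈ 1.0096

1.0096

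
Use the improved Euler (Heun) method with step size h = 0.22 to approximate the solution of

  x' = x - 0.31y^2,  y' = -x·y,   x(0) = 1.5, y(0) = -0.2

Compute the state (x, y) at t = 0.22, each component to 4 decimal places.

1.8640, -0.1401

Heun on (x,y): k1 = f(t_n, state_n); k2 = f(t_n + h, state_n + h·k1); state_{n+1} = state_n + (h/2)·(k1 + k2).
0.000000: (1.500000, -0.200000)
  k1 = (1.487600, 0.300000)
  predictor → (1.827272, -0.134000)
  k2 = (1.821706, 0.244854)
  → (1.864024, -0.140066)
(x(0.22), y(0.22)) ≈ (1.8640, -0.1401)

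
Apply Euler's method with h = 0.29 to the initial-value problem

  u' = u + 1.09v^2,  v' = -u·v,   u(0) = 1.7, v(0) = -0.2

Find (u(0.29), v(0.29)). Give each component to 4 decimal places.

2.2056, -0.1014

Euler on (u,v): u_{n+1} = u_n + h·u', v_{n+1} = v_n + h·v'.
0.000000: (1.700000, -0.200000); f=(1.743600, 0.340000) → (2.205644, -0.101400)
(u(0.29), v(0.29)) ≈ (2.2056, -0.1014)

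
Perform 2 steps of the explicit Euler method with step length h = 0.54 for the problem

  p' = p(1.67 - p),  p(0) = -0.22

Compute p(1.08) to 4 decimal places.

-0.9521

Euler: p_{n+1} = p_n + h·f(t_n, p_n).
t=0.000000, p=-0.220000: f=-0.415800 → p ← -0.220000 + 0.54·(-0.415800) = -0.444532
t=0.540000, p=-0.444532: f=-0.939977 → p ← -0.444532 + 0.54·(-0.939977) = -0.952120
p(1.08) ≈ -0.9521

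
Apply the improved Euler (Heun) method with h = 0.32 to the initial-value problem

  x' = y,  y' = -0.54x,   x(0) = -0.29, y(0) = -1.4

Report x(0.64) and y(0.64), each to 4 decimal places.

-1.1294, -1.1488

Heun on (x,y): k1 = f(t_n, state_n); k2 = f(t_n + h, state_n + h·k1); state_{n+1} = state_n + (h/2)·(k1 + k2).
0.000000: (-0.290000, -1.400000)
  k1 = (-1.400000, 0.156600)
  predictor → (-0.738000, -1.349888)
  k2 = (-1.349888, 0.398520)
  → (-0.729982, -1.311181)
0.320000: (-0.729982, -1.311181)
  k1 = (-1.311181, 0.394190)
  predictor → (-1.149560, -1.185040)
  k2 = (-1.185040, 0.620762)
  → (-1.129377, -1.148788)
(x(0.64), y(0.64)) ≈ (-1.1294, -1.1488)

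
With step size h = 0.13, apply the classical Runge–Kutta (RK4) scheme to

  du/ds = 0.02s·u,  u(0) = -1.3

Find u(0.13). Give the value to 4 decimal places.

-1.3002

RK4: k1 = f(s_n, u_n); k2 = f(s_n + h/2, u_n + (h/2)·k1); k3 = f(s_n + h/2, u_n + (h/2)·k2); k4 = f(s_n + h, u_n + h·k3); u_{n+1} = u_n + (h/6)·(k1 + 2k2 + 2k3 + k4).
s=0.000000, u=-1.300000:
  k1 = f(0.000000, -1.300000) = 0.000000
  k2 = f(0.065000, -1.300000) = -0.001690
  k3 = f(0.065000, -1.300110) = -0.001690
  k4 = f(0.130000, -1.300220) = -0.003381
  u ← -1.300000 + (0.13/6)·(k1 + 2k2 + 2k3 + k4) = -1.300220
u(0.13) ≈ -1.3002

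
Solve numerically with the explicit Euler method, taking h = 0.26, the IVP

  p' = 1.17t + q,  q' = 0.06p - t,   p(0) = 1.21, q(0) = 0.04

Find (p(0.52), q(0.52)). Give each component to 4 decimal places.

1.3148, 0.0103

Euler on (p,q): p_{n+1} = p_n + h·p', q_{n+1} = q_n + h·q'.
0.000000: (1.210000, 0.040000); f=(0.040000, 0.072600) → (1.220400, 0.058876)
0.260000: (1.220400, 0.058876); f=(0.363076, -0.186776) → (1.314800, 0.010314)
(p(0.52), q(0.52)) ≈ (1.3148, 0.0103)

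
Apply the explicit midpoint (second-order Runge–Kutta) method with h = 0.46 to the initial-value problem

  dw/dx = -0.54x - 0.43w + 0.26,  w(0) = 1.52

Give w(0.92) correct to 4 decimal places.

1.0157

Midpoint: k1 = f(x_n, w_n); k2 = f(x_n + h/2, w_n + (h/2)·k1); w_{n+1} = w_n + h·k2.
x=0.000000, w=1.520000:
  k1 = f(0.000000, 1.520000) = -0.393600
  k2 = f(0.230000, 1.429472) = -0.478873
  w ← 1.520000 + 0.46·(-0.478873) = 1.299718
x=0.460000, w=1.299718:
  k1 = f(0.460000, 1.299718) = -0.547279
  k2 = f(0.690000, 1.173844) = -0.617353
  w ← 1.299718 + 0.46·(-0.617353) = 1.015736
w(0.92) ≈ 1.0157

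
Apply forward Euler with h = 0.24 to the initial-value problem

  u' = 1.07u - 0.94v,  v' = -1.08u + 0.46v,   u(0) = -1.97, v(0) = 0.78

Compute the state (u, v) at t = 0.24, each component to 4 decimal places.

Euler on (u,v): u_{n+1} = u_n + h·u', v_{n+1} = v_n + h·v'.
0.000000: (-1.970000, 0.780000); f=(-2.841100, 2.486400) → (-2.651864, 1.376736)
(u(0.24), v(0.24)) ≈ (-2.6519, 1.3767)

-2.6519, 1.3767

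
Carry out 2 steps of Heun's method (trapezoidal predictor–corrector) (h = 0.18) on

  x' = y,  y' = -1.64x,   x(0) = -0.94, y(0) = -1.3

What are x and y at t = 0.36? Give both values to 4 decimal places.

Heun on (x,y): k1 = f(t_n, state_n); k2 = f(t_n + h, state_n + h·k1); state_{n+1} = state_n + (h/2)·(k1 + k2).
0.000000: (-0.940000, -1.300000)
  k1 = (-1.300000, 1.541600)
  predictor → (-1.174000, -1.022512)
  k2 = (-1.022512, 1.925360)
  → (-1.149026, -0.987974)
0.180000: (-1.149026, -0.987974)
  k1 = (-0.987974, 1.884403)
  predictor → (-1.326861, -0.648781)
  k2 = (-0.648781, 2.176053)
  → (-1.296334, -0.622533)
(x(0.36), y(0.36)) ≈ (-1.2963, -0.6225)

-1.2963, -0.6225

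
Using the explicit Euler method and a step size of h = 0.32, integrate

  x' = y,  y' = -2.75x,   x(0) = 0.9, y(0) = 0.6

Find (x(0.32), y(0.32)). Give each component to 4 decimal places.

Euler on (x,y): x_{n+1} = x_n + h·x', y_{n+1} = y_n + h·y'.
0.000000: (0.900000, 0.600000); f=(0.600000, -2.475000) → (1.092000, -0.192000)
(x(0.32), y(0.32)) ≈ (1.0920, -0.1920)

1.0920, -0.1920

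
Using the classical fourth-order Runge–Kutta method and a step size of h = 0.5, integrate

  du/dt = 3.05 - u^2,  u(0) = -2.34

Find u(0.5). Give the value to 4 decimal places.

RK4: k1 = f(t_n, u_n); k2 = f(t_n + h/2, u_n + (h/2)·k1); k3 = f(t_n + h/2, u_n + (h/2)·k2); k4 = f(t_n + h, u_n + h·k3); u_{n+1} = u_n + (h/6)·(k1 + 2k2 + 2k3 + k4).
t=0.000000, u=-2.340000:
  k1 = f(0.000000, -2.340000) = -2.425600
  k2 = f(0.250000, -2.946400) = -5.631273
  k3 = f(0.250000, -3.747818) = -10.996142
  k4 = f(0.500000, -7.838071) = -58.385354
  u ← -2.340000 + (0.5/6)·(k1 + 2k2 + 2k3 + k4) = -10.178815
u(0.5) ≈ -10.1788

-10.1788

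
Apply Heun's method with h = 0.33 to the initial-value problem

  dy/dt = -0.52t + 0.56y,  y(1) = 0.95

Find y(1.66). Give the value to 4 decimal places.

0.8353

Heun: k1 = f(t_n, y_n); k2 = f(t_n + h, y_n + h·k1); y_{n+1} = y_n + (h/2)·(k1 + k2).
t=1.000000, y=0.950000:
  k1 = f(1.000000, 0.950000) = 0.012000
  k2 = f(1.330000, 0.953960) = -0.157382
  y ← 0.950000 + (0.33/2)·(0.012000 + (-0.157382)) = 0.926012
t=1.330000, y=0.926012:
  k1 = f(1.330000, 0.926012) = -0.173033
  k2 = f(1.660000, 0.868911) = -0.376610
  y ← 0.926012 + (0.33/2)·(-0.173033 + (-0.376610)) = 0.835321
y(1.66) ≈ 0.8353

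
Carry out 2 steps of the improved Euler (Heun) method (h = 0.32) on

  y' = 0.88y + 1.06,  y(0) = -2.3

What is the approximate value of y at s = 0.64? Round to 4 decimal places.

Heun: k1 = f(s_n, y_n); k2 = f(s_n + h, y_n + h·k1); y_{n+1} = y_n + (h/2)·(k1 + k2).
s=0.000000, y=-2.300000:
  k1 = f(0.000000, -2.300000) = -0.964000
  k2 = f(0.320000, -2.608480) = -1.235462
  y ← -2.300000 + (0.32/2)·(-0.964000 + (-1.235462)) = -2.651914
s=0.320000, y=-2.651914:
  k1 = f(0.320000, -2.651914) = -1.273684
  k2 = f(0.640000, -3.059493) = -1.632354
  y ← -2.651914 + (0.32/2)·(-1.273684 + (-1.632354)) = -3.116880
y(0.64) ≈ -3.1169

-3.1169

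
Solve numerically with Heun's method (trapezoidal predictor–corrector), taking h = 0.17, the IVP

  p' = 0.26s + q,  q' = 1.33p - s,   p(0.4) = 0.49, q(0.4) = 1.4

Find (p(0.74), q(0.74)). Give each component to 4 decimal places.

1.0360, 1.5470

Heun on (p,q): k1 = f(s_n, state_n); k2 = f(s_n + h, state_n + h·k1); state_{n+1} = state_n + (h/2)·(k1 + k2).
0.400000: (0.490000, 1.400000)
  k1 = (1.504000, 0.251700)
  predictor → (0.745680, 1.442789)
  k2 = (1.590989, 0.421754)
  → (0.753074, 1.457244)
0.570000: (0.753074, 1.457244)
  k1 = (1.605444, 0.431589)
  predictor → (1.025999, 1.530614)
  k2 = (1.723014, 0.624579)
  → (1.035993, 1.547018)
(p(0.74), q(0.74)) ≈ (1.0360, 1.5470)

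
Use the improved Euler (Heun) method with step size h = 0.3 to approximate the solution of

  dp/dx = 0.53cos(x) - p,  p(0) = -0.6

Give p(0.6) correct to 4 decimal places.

-0.1162

Heun: k1 = f(x_n, p_n); k2 = f(x_n + h, p_n + h·k1); p_{n+1} = p_n + (h/2)·(k1 + k2).
x=0.000000, p=-0.600000:
  k1 = f(0.000000, -0.600000) = 1.130000
  k2 = f(0.300000, -0.261000) = 0.767328
  p ← -0.600000 + (0.3/2)·(1.130000 + 0.767328) = -0.315401
x=0.300000, p=-0.315401:
  k1 = f(0.300000, -0.315401) = 0.821729
  k2 = f(0.600000, -0.068882) = 0.506310
  p ← -0.315401 + (0.3/2)·(0.821729 + 0.506310) = -0.116195
p(0.6) ≈ -0.1162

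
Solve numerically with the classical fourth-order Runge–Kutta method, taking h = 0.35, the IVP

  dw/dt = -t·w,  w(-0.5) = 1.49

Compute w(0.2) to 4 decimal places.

RK4: k1 = f(t_n, w_n); k2 = f(t_n + h/2, w_n + (h/2)·k1); k3 = f(t_n + h/2, w_n + (h/2)·k2); k4 = f(t_n + h, w_n + h·k3); w_{n+1} = w_n + (h/6)·(k1 + 2k2 + 2k3 + k4).
t=-0.500000, w=1.490000:
  k1 = f(-0.500000, 1.490000) = 0.745000
  k2 = f(-0.325000, 1.620375) = 0.526622
  k3 = f(-0.325000, 1.582159) = 0.514202
  k4 = f(-0.150000, 1.669971) = 0.250496
  w ← 1.490000 + (0.35/6)·(k1 + 2k2 + 2k3 + k4) = 1.669500
t=-0.150000, w=1.669500:
  k1 = f(-0.150000, 1.669500) = 0.250425
  k2 = f(0.025000, 1.713324) = -0.042833
  k3 = f(0.025000, 1.662004) = -0.041550
  k4 = f(0.200000, 1.654957) = -0.330991
  w ← 1.669500 + (0.35/6)·(k1 + 2k2 + 2k3 + k4) = 1.654956
w(0.2) ≈ 1.6550

1.6550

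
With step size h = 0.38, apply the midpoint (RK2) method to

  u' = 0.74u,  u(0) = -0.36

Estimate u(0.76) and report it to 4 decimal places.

-0.6280

Midpoint: k1 = f(t_n, u_n); k2 = f(t_n + h/2, u_n + (h/2)·k1); u_{n+1} = u_n + h·k2.
t=0.000000, u=-0.360000:
  k1 = f(0.000000, -0.360000) = -0.266400
  k2 = f(0.190000, -0.410616) = -0.303856
  u ← -0.360000 + 0.38·(-0.303856) = -0.475465
t=0.380000, u=-0.475465:
  k1 = f(0.380000, -0.475465) = -0.351844
  k2 = f(0.570000, -0.542316) = -0.401314
  u ← -0.475465 + 0.38·(-0.401314) = -0.627964
u(0.76) ≈ -0.6280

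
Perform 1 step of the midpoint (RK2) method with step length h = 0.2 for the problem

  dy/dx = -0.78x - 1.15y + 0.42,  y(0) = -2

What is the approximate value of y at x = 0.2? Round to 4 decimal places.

Midpoint: k1 = f(x_n, y_n); k2 = f(x_n + h/2, y_n + (h/2)·k1); y_{n+1} = y_n + h·k2.
x=0.000000, y=-2.000000:
  k1 = f(0.000000, -2.000000) = 2.720000
  k2 = f(0.100000, -1.728000) = 2.329200
  y ← -2.000000 + 0.2·2.329200 = -1.534160
y(0.2) ≈ -1.5342

-1.5342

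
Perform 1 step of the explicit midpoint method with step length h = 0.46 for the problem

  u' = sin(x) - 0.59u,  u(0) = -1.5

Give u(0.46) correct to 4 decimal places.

-1.0433

Midpoint: k1 = f(x_n, u_n); k2 = f(x_n + h/2, u_n + (h/2)·k1); u_{n+1} = u_n + h·k2.
x=0.000000, u=-1.500000:
  k1 = f(0.000000, -1.500000) = 0.885000
  k2 = f(0.230000, -1.296450) = 0.992883
  u ← -1.500000 + 0.46·0.992883 = -1.043274
u(0.46) ≈ -1.0433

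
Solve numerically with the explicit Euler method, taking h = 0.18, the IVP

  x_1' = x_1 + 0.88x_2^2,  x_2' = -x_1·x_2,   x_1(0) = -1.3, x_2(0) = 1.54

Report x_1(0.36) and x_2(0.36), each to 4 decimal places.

Euler on (x_1,x_2): x_1_{n+1} = x_1_n + h·x_1', x_2_{n+1} = x_2_n + h·x_2'.
0.000000: (-1.300000, 1.540000); f=(0.787008, 2.002000) → (-1.158339, 1.900360)
0.180000: (-1.158339, 1.900360); f=(2.019665, 2.201260) → (-0.794799, 2.296587)
(x_1(0.36), x_2(0.36)) ≈ (-0.7948, 2.2966)

-0.7948, 2.2966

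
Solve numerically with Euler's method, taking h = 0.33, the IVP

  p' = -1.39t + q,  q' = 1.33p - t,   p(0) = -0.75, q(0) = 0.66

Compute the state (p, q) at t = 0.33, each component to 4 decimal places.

-0.5322, 0.3308

Euler on (p,q): p_{n+1} = p_n + h·p', q_{n+1} = q_n + h·q'.
0.000000: (-0.750000, 0.660000); f=(0.660000, -0.997500) → (-0.532200, 0.330825)
(p(0.33), q(0.33)) ≈ (-0.5322, 0.3308)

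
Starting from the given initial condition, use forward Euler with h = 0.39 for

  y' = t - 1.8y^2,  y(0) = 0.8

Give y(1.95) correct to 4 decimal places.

Euler: y_{n+1} = y_n + h·f(t_n, y_n).
t=0.000000, y=0.800000: f=-1.152000 → y ← 0.800000 + 0.39·(-1.152000) = 0.350720
t=0.390000, y=0.350720: f=0.168592 → y ← 0.350720 + 0.39·0.168592 = 0.416471
t=0.780000, y=0.416471: f=0.467794 → y ← 0.416471 + 0.39·0.467794 = 0.598910
t=1.170000, y=0.598910: f=0.524351 → y ← 0.598910 + 0.39·0.524351 = 0.803407
t=1.560000, y=0.803407: f=0.398166 → y ← 0.803407 + 0.39·0.398166 = 0.958692
y(1.95) ≈ 0.9587

0.9587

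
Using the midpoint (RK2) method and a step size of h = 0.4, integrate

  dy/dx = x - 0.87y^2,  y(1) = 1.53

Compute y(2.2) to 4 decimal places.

1.5076

Midpoint: k1 = f(x_n, y_n); k2 = f(x_n + h/2, y_n + (h/2)·k1); y_{n+1} = y_n + h·k2.
x=1.000000, y=1.530000:
  k1 = f(1.000000, 1.530000) = -1.036583
  k2 = f(1.200000, 1.322683) = -0.322057
  y ← 1.530000 + 0.4·(-0.322057) = 1.401177
x=1.400000, y=1.401177:
  k1 = f(1.400000, 1.401177) = -0.308068
  k2 = f(1.600000, 1.339563) = 0.038846
  y ← 1.401177 + 0.4·0.038846 = 1.416715
x=1.800000, y=1.416715:
  k1 = f(1.800000, 1.416715) = 0.053838
  k2 = f(2.000000, 1.427483) = 0.227194
  y ← 1.416715 + 0.4·0.227194 = 1.507593
y(2.2) ≈ 1.5076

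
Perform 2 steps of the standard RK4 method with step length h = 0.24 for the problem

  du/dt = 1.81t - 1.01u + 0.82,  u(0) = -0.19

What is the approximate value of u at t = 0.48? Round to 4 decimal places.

0.3734

RK4: k1 = f(t_n, u_n); k2 = f(t_n + h/2, u_n + (h/2)·k1); k3 = f(t_n + h/2, u_n + (h/2)·k2); k4 = f(t_n + h, u_n + h·k3); u_{n+1} = u_n + (h/6)·(k1 + 2k2 + 2k3 + k4).
t=0.000000, u=-0.190000:
  k1 = f(0.000000, -0.190000) = 1.011900
  k2 = f(0.120000, -0.068572) = 1.106458
  k3 = f(0.120000, -0.057225) = 1.094997
  k4 = f(0.240000, 0.072799) = 1.180873
  u ← -0.190000 + (0.24/6)·(k1 + 2k2 + 2k3 + k4) = 0.073827
t=0.240000, u=0.073827:
  k1 = f(0.240000, 0.073827) = 1.179834
  k2 = f(0.360000, 0.215407) = 1.254038
  k3 = f(0.360000, 0.224312) = 1.245045
  k4 = f(0.480000, 0.372638) = 1.312436
  u ← 0.073827 + (0.24/6)·(k1 + 2k2 + 2k3 + k4) = 0.373445
u(0.48) ≈ 0.3734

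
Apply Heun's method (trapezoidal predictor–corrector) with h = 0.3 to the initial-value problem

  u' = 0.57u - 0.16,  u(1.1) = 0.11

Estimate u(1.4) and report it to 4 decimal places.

Heun: k1 = f(t_n, u_n); k2 = f(t_n + h, u_n + h·k1); u_{n+1} = u_n + (h/2)·(k1 + k2).
t=1.100000, u=0.110000:
  k1 = f(1.100000, 0.110000) = -0.097300
  k2 = f(1.400000, 0.080810) = -0.113938
  u ← 0.110000 + (0.3/2)·(-0.097300 + (-0.113938)) = 0.078314
u(1.4) ≈ 0.0783

0.0783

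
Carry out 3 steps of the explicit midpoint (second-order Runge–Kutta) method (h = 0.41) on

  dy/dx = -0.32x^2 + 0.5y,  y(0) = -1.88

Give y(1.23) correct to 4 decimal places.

-3.6833

Midpoint: k1 = f(x_n, y_n); k2 = f(x_n + h/2, y_n + (h/2)·k1); y_{n+1} = y_n + h·k2.
x=0.000000, y=-1.880000:
  k1 = f(0.000000, -1.880000) = -0.940000
  k2 = f(0.205000, -2.072700) = -1.049798
  y ← -1.880000 + 0.41·(-1.049798) = -2.310417
x=0.410000, y=-2.310417:
  k1 = f(0.410000, -2.310417) = -1.209001
  k2 = f(0.615000, -2.558262) = -1.400163
  y ← -2.310417 + 0.41·(-1.400163) = -2.884484
x=0.820000, y=-2.884484:
  k1 = f(0.820000, -2.884484) = -1.657410
  k2 = f(1.025000, -3.224253) = -1.948327
  y ← -2.884484 + 0.41·(-1.948327) = -3.683298
y(1.23) ≈ -3.6833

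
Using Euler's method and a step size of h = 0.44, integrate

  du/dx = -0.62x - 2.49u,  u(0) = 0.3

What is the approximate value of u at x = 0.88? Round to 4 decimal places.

Euler: u_{n+1} = u_n + h·f(x_n, u_n).
x=0.000000, u=0.300000: f=-0.747000 → u ← 0.300000 + 0.44·(-0.747000) = -0.028680
x=0.440000, u=-0.028680: f=-0.201387 → u ← -0.028680 + 0.44·(-0.201387) = -0.117290
u(0.88) ≈ -0.1173

-0.1173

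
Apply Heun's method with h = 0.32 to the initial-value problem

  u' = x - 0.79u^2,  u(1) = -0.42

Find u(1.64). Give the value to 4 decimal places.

Heun: k1 = f(x_n, u_n); k2 = f(x_n + h, u_n + h·k1); u_{n+1} = u_n + (h/2)·(k1 + k2).
x=1.000000, u=-0.420000:
  k1 = f(1.000000, -0.420000) = 0.860644
  k2 = f(1.320000, -0.144594) = 1.303483
  u ← -0.420000 + (0.32/2)·(0.860644 + 1.303483) = -0.073740
x=1.320000, u=-0.073740:
  k1 = f(1.320000, -0.073740) = 1.315704
  k2 = f(1.640000, 0.347286) = 1.544720
  u ← -0.073740 + (0.32/2)·(1.315704 + 1.544720) = 0.383928
u(1.64) ≈ 0.3839

0.3839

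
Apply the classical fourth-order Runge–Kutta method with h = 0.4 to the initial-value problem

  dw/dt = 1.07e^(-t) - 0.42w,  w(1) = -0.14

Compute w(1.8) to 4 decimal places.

0.0800

RK4: k1 = f(t_n, w_n); k2 = f(t_n + h/2, w_n + (h/2)·k1); k3 = f(t_n + h/2, w_n + (h/2)·k2); k4 = f(t_n + h, w_n + h·k3); w_{n+1} = w_n + (h/6)·(k1 + 2k2 + 2k3 + k4).
t=1.000000, w=-0.140000:
  k1 = f(1.000000, -0.140000) = 0.452431
  k2 = f(1.200000, -0.049514) = 0.343074
  k3 = f(1.200000, -0.071385) = 0.352260
  k4 = f(1.400000, 0.000904) = 0.263479
  w ← -0.140000 + (0.4/6)·(k1 + 2k2 + 2k3 + k4) = 0.000438
t=1.400000, w=0.000438:
  k1 = f(1.400000, 0.000438) = 0.263675
  k2 = f(1.600000, 0.053173) = 0.193696
  k3 = f(1.600000, 0.039178) = 0.199575
  k4 = f(1.800000, 0.080268) = 0.143157
  w ← 0.000438 + (0.4/6)·(k1 + 2k2 + 2k3 + k4) = 0.079997
w(1.8) ≈ 0.0800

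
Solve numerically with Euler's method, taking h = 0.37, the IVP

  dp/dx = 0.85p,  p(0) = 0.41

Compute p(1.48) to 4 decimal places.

1.2241

Euler: p_{n+1} = p_n + h·f(x_n, p_n).
x=0.000000, p=0.410000: f=0.348500 → p ← 0.410000 + 0.37·0.348500 = 0.538945
x=0.370000, p=0.538945: f=0.458103 → p ← 0.538945 + 0.37·0.458103 = 0.708443
x=0.740000, p=0.708443: f=0.602177 → p ← 0.708443 + 0.37·0.602177 = 0.931249
x=1.110000, p=0.931249: f=0.791561 → p ← 0.931249 + 0.37·0.791561 = 1.224126
p(1.48) ≈ 1.2241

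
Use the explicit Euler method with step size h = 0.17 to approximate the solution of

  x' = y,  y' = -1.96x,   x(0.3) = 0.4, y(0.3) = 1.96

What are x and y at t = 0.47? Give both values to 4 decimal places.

0.7332, 1.8267

Euler on (x,y): x_{n+1} = x_n + h·x', y_{n+1} = y_n + h·y'.
0.300000: (0.400000, 1.960000); f=(1.960000, -0.784000) → (0.733200, 1.826720)
(x(0.47), y(0.47)) ≈ (0.7332, 1.8267)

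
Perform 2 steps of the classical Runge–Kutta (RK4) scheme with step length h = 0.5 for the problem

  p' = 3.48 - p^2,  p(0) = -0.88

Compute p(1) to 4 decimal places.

1.5755

RK4: k1 = f(s_n, p_n); k2 = f(s_n + h/2, p_n + (h/2)·k1); k3 = f(s_n + h/2, p_n + (h/2)·k2); k4 = f(s_n + h, p_n + h·k3); p_{n+1} = p_n + (h/6)·(k1 + 2k2 + 2k3 + k4).
s=0.000000, p=-0.880000:
  k1 = f(0.000000, -0.880000) = 2.705600
  k2 = f(0.250000, -0.203600) = 3.438547
  k3 = f(0.250000, -0.020363) = 3.479585
  k4 = f(0.500000, 0.859793) = 2.740757
  p ← -0.880000 + (0.5/6)·(k1 + 2k2 + 2k3 + k4) = 0.726885
s=0.500000, p=0.726885:
  k1 = f(0.500000, 0.726885) = 2.951638
  k2 = f(0.750000, 1.464795) = 1.334377
  k3 = f(0.750000, 1.060479) = 2.355384
  k4 = f(1.000000, 1.904577) = -0.147413
  p ← 0.726885 + (0.5/6)·(k1 + 2k2 + 2k3 + k4) = 1.575531
p(1) ≈ 1.5755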